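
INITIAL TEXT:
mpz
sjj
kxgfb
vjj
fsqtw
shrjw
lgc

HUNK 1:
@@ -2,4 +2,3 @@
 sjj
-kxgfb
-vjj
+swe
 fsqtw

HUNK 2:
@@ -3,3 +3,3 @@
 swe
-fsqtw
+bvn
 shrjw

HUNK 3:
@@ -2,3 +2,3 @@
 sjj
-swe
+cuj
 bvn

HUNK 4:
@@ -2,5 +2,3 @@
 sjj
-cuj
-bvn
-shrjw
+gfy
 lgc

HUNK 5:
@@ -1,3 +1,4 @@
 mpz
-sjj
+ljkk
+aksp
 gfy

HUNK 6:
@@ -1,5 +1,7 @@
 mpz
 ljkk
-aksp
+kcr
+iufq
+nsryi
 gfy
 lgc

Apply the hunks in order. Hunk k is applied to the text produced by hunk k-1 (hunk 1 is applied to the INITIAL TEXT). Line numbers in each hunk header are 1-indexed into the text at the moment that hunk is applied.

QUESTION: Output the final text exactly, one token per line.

Answer: mpz
ljkk
kcr
iufq
nsryi
gfy
lgc

Derivation:
Hunk 1: at line 2 remove [kxgfb,vjj] add [swe] -> 6 lines: mpz sjj swe fsqtw shrjw lgc
Hunk 2: at line 3 remove [fsqtw] add [bvn] -> 6 lines: mpz sjj swe bvn shrjw lgc
Hunk 3: at line 2 remove [swe] add [cuj] -> 6 lines: mpz sjj cuj bvn shrjw lgc
Hunk 4: at line 2 remove [cuj,bvn,shrjw] add [gfy] -> 4 lines: mpz sjj gfy lgc
Hunk 5: at line 1 remove [sjj] add [ljkk,aksp] -> 5 lines: mpz ljkk aksp gfy lgc
Hunk 6: at line 1 remove [aksp] add [kcr,iufq,nsryi] -> 7 lines: mpz ljkk kcr iufq nsryi gfy lgc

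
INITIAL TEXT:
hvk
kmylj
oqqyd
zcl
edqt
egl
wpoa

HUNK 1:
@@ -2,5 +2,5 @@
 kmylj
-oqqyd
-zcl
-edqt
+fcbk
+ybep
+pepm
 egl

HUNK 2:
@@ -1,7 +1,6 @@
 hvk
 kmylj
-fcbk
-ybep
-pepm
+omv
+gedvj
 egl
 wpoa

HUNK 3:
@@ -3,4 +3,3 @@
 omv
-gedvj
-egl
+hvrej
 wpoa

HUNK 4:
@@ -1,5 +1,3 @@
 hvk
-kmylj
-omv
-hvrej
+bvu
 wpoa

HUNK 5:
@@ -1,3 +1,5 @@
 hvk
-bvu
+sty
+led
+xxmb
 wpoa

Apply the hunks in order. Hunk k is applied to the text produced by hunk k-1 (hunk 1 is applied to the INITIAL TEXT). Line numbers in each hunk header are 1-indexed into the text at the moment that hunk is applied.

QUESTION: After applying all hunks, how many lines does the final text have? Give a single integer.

Answer: 5

Derivation:
Hunk 1: at line 2 remove [oqqyd,zcl,edqt] add [fcbk,ybep,pepm] -> 7 lines: hvk kmylj fcbk ybep pepm egl wpoa
Hunk 2: at line 1 remove [fcbk,ybep,pepm] add [omv,gedvj] -> 6 lines: hvk kmylj omv gedvj egl wpoa
Hunk 3: at line 3 remove [gedvj,egl] add [hvrej] -> 5 lines: hvk kmylj omv hvrej wpoa
Hunk 4: at line 1 remove [kmylj,omv,hvrej] add [bvu] -> 3 lines: hvk bvu wpoa
Hunk 5: at line 1 remove [bvu] add [sty,led,xxmb] -> 5 lines: hvk sty led xxmb wpoa
Final line count: 5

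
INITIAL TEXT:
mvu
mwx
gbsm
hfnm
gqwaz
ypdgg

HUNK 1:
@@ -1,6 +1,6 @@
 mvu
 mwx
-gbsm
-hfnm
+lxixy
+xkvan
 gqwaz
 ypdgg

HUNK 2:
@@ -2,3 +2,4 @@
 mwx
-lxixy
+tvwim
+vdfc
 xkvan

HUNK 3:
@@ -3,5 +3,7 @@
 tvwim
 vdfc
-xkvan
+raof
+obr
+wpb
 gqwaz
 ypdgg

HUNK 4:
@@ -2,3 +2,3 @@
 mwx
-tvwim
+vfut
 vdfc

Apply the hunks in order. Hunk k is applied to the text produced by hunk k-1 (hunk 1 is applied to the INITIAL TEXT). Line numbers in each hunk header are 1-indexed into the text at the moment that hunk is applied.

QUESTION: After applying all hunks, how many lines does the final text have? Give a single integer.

Hunk 1: at line 1 remove [gbsm,hfnm] add [lxixy,xkvan] -> 6 lines: mvu mwx lxixy xkvan gqwaz ypdgg
Hunk 2: at line 2 remove [lxixy] add [tvwim,vdfc] -> 7 lines: mvu mwx tvwim vdfc xkvan gqwaz ypdgg
Hunk 3: at line 3 remove [xkvan] add [raof,obr,wpb] -> 9 lines: mvu mwx tvwim vdfc raof obr wpb gqwaz ypdgg
Hunk 4: at line 2 remove [tvwim] add [vfut] -> 9 lines: mvu mwx vfut vdfc raof obr wpb gqwaz ypdgg
Final line count: 9

Answer: 9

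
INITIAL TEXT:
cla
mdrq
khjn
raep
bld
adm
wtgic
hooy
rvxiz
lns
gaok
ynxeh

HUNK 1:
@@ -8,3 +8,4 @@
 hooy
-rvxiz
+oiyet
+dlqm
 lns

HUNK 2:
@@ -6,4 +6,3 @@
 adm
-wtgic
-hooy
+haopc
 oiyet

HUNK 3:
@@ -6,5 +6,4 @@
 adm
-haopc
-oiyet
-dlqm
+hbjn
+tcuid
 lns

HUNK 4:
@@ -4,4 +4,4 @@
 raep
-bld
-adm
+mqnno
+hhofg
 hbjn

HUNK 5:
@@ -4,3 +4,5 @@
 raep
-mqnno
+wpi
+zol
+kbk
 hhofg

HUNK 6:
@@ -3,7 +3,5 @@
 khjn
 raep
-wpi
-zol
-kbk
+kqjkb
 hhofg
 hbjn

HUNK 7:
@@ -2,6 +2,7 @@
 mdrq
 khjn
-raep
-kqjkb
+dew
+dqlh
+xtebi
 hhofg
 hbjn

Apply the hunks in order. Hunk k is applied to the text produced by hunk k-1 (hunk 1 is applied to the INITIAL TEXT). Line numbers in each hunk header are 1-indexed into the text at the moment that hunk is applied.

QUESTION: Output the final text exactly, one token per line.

Answer: cla
mdrq
khjn
dew
dqlh
xtebi
hhofg
hbjn
tcuid
lns
gaok
ynxeh

Derivation:
Hunk 1: at line 8 remove [rvxiz] add [oiyet,dlqm] -> 13 lines: cla mdrq khjn raep bld adm wtgic hooy oiyet dlqm lns gaok ynxeh
Hunk 2: at line 6 remove [wtgic,hooy] add [haopc] -> 12 lines: cla mdrq khjn raep bld adm haopc oiyet dlqm lns gaok ynxeh
Hunk 3: at line 6 remove [haopc,oiyet,dlqm] add [hbjn,tcuid] -> 11 lines: cla mdrq khjn raep bld adm hbjn tcuid lns gaok ynxeh
Hunk 4: at line 4 remove [bld,adm] add [mqnno,hhofg] -> 11 lines: cla mdrq khjn raep mqnno hhofg hbjn tcuid lns gaok ynxeh
Hunk 5: at line 4 remove [mqnno] add [wpi,zol,kbk] -> 13 lines: cla mdrq khjn raep wpi zol kbk hhofg hbjn tcuid lns gaok ynxeh
Hunk 6: at line 3 remove [wpi,zol,kbk] add [kqjkb] -> 11 lines: cla mdrq khjn raep kqjkb hhofg hbjn tcuid lns gaok ynxeh
Hunk 7: at line 2 remove [raep,kqjkb] add [dew,dqlh,xtebi] -> 12 lines: cla mdrq khjn dew dqlh xtebi hhofg hbjn tcuid lns gaok ynxeh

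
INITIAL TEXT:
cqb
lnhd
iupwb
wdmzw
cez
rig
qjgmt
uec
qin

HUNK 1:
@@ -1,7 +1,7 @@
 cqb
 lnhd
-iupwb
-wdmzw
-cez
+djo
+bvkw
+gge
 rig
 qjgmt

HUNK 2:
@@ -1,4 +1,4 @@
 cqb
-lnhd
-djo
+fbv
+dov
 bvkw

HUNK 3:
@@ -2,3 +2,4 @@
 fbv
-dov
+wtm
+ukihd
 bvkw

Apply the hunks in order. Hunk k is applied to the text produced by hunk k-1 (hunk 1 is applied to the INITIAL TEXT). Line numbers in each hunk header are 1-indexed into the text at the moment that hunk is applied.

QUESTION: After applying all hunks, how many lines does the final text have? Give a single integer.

Hunk 1: at line 1 remove [iupwb,wdmzw,cez] add [djo,bvkw,gge] -> 9 lines: cqb lnhd djo bvkw gge rig qjgmt uec qin
Hunk 2: at line 1 remove [lnhd,djo] add [fbv,dov] -> 9 lines: cqb fbv dov bvkw gge rig qjgmt uec qin
Hunk 3: at line 2 remove [dov] add [wtm,ukihd] -> 10 lines: cqb fbv wtm ukihd bvkw gge rig qjgmt uec qin
Final line count: 10

Answer: 10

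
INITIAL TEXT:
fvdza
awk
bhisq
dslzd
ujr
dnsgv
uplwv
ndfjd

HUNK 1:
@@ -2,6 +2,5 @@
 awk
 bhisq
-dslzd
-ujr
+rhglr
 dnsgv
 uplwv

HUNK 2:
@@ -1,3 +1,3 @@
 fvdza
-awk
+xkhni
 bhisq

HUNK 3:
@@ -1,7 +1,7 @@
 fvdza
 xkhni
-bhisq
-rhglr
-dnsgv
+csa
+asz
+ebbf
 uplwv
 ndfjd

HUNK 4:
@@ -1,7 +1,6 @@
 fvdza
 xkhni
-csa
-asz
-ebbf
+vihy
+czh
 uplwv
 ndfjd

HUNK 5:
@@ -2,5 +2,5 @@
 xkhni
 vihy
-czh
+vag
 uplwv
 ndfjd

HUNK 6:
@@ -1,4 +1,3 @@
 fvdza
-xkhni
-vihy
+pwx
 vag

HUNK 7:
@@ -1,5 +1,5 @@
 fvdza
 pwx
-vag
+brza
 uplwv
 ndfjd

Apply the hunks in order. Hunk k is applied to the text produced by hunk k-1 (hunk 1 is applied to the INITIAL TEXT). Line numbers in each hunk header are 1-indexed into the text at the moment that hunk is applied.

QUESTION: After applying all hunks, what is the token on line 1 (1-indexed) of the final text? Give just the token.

Answer: fvdza

Derivation:
Hunk 1: at line 2 remove [dslzd,ujr] add [rhglr] -> 7 lines: fvdza awk bhisq rhglr dnsgv uplwv ndfjd
Hunk 2: at line 1 remove [awk] add [xkhni] -> 7 lines: fvdza xkhni bhisq rhglr dnsgv uplwv ndfjd
Hunk 3: at line 1 remove [bhisq,rhglr,dnsgv] add [csa,asz,ebbf] -> 7 lines: fvdza xkhni csa asz ebbf uplwv ndfjd
Hunk 4: at line 1 remove [csa,asz,ebbf] add [vihy,czh] -> 6 lines: fvdza xkhni vihy czh uplwv ndfjd
Hunk 5: at line 2 remove [czh] add [vag] -> 6 lines: fvdza xkhni vihy vag uplwv ndfjd
Hunk 6: at line 1 remove [xkhni,vihy] add [pwx] -> 5 lines: fvdza pwx vag uplwv ndfjd
Hunk 7: at line 1 remove [vag] add [brza] -> 5 lines: fvdza pwx brza uplwv ndfjd
Final line 1: fvdza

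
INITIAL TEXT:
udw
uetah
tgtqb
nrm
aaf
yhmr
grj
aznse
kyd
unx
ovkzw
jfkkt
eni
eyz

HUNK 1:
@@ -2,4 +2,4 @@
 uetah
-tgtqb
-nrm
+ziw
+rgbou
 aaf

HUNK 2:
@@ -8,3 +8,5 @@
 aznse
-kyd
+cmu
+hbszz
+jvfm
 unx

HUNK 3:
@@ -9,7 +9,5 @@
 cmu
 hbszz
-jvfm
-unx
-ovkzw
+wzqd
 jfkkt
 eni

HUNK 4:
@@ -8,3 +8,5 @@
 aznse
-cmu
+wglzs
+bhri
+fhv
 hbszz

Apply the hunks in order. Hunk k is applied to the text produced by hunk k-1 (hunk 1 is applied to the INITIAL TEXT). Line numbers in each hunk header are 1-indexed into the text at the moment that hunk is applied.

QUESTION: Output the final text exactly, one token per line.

Answer: udw
uetah
ziw
rgbou
aaf
yhmr
grj
aznse
wglzs
bhri
fhv
hbszz
wzqd
jfkkt
eni
eyz

Derivation:
Hunk 1: at line 2 remove [tgtqb,nrm] add [ziw,rgbou] -> 14 lines: udw uetah ziw rgbou aaf yhmr grj aznse kyd unx ovkzw jfkkt eni eyz
Hunk 2: at line 8 remove [kyd] add [cmu,hbszz,jvfm] -> 16 lines: udw uetah ziw rgbou aaf yhmr grj aznse cmu hbszz jvfm unx ovkzw jfkkt eni eyz
Hunk 3: at line 9 remove [jvfm,unx,ovkzw] add [wzqd] -> 14 lines: udw uetah ziw rgbou aaf yhmr grj aznse cmu hbszz wzqd jfkkt eni eyz
Hunk 4: at line 8 remove [cmu] add [wglzs,bhri,fhv] -> 16 lines: udw uetah ziw rgbou aaf yhmr grj aznse wglzs bhri fhv hbszz wzqd jfkkt eni eyz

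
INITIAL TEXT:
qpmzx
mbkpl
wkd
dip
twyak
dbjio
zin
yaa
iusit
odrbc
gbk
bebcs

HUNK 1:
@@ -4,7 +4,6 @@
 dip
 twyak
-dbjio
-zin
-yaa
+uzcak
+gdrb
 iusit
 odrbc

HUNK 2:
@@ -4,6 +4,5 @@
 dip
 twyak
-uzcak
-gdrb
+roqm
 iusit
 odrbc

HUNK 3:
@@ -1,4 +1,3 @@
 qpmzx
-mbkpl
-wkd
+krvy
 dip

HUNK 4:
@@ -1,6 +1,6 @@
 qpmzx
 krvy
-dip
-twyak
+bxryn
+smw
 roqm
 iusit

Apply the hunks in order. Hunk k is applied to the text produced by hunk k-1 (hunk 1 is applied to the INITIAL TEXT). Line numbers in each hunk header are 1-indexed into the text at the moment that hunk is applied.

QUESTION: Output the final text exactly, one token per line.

Hunk 1: at line 4 remove [dbjio,zin,yaa] add [uzcak,gdrb] -> 11 lines: qpmzx mbkpl wkd dip twyak uzcak gdrb iusit odrbc gbk bebcs
Hunk 2: at line 4 remove [uzcak,gdrb] add [roqm] -> 10 lines: qpmzx mbkpl wkd dip twyak roqm iusit odrbc gbk bebcs
Hunk 3: at line 1 remove [mbkpl,wkd] add [krvy] -> 9 lines: qpmzx krvy dip twyak roqm iusit odrbc gbk bebcs
Hunk 4: at line 1 remove [dip,twyak] add [bxryn,smw] -> 9 lines: qpmzx krvy bxryn smw roqm iusit odrbc gbk bebcs

Answer: qpmzx
krvy
bxryn
smw
roqm
iusit
odrbc
gbk
bebcs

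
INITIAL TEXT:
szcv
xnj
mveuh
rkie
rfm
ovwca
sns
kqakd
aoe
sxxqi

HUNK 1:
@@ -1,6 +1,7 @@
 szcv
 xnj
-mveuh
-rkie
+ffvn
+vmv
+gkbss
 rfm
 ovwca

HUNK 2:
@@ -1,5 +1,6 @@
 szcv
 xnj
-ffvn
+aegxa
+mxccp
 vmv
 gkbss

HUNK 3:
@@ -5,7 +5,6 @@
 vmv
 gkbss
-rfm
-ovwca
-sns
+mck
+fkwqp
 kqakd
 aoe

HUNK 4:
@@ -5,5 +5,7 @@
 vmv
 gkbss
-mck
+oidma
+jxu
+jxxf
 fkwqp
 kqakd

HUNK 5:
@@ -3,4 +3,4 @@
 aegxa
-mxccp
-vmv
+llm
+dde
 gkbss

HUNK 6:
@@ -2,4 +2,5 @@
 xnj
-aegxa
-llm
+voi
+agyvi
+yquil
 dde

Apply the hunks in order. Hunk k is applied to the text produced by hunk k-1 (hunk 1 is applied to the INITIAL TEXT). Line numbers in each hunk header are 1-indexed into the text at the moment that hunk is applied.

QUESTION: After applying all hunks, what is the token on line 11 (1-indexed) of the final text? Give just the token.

Hunk 1: at line 1 remove [mveuh,rkie] add [ffvn,vmv,gkbss] -> 11 lines: szcv xnj ffvn vmv gkbss rfm ovwca sns kqakd aoe sxxqi
Hunk 2: at line 1 remove [ffvn] add [aegxa,mxccp] -> 12 lines: szcv xnj aegxa mxccp vmv gkbss rfm ovwca sns kqakd aoe sxxqi
Hunk 3: at line 5 remove [rfm,ovwca,sns] add [mck,fkwqp] -> 11 lines: szcv xnj aegxa mxccp vmv gkbss mck fkwqp kqakd aoe sxxqi
Hunk 4: at line 5 remove [mck] add [oidma,jxu,jxxf] -> 13 lines: szcv xnj aegxa mxccp vmv gkbss oidma jxu jxxf fkwqp kqakd aoe sxxqi
Hunk 5: at line 3 remove [mxccp,vmv] add [llm,dde] -> 13 lines: szcv xnj aegxa llm dde gkbss oidma jxu jxxf fkwqp kqakd aoe sxxqi
Hunk 6: at line 2 remove [aegxa,llm] add [voi,agyvi,yquil] -> 14 lines: szcv xnj voi agyvi yquil dde gkbss oidma jxu jxxf fkwqp kqakd aoe sxxqi
Final line 11: fkwqp

Answer: fkwqp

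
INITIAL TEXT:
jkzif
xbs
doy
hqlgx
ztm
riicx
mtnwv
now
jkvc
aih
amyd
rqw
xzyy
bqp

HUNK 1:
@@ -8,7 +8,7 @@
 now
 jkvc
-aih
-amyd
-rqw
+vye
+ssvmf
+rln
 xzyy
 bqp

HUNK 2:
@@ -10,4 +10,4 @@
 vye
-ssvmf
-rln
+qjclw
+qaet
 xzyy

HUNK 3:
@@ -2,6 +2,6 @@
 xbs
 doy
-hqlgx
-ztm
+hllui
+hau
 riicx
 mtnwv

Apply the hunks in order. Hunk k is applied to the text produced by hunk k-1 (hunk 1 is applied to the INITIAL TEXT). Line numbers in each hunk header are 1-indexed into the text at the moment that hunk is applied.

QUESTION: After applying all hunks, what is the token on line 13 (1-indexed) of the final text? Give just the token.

Answer: xzyy

Derivation:
Hunk 1: at line 8 remove [aih,amyd,rqw] add [vye,ssvmf,rln] -> 14 lines: jkzif xbs doy hqlgx ztm riicx mtnwv now jkvc vye ssvmf rln xzyy bqp
Hunk 2: at line 10 remove [ssvmf,rln] add [qjclw,qaet] -> 14 lines: jkzif xbs doy hqlgx ztm riicx mtnwv now jkvc vye qjclw qaet xzyy bqp
Hunk 3: at line 2 remove [hqlgx,ztm] add [hllui,hau] -> 14 lines: jkzif xbs doy hllui hau riicx mtnwv now jkvc vye qjclw qaet xzyy bqp
Final line 13: xzyy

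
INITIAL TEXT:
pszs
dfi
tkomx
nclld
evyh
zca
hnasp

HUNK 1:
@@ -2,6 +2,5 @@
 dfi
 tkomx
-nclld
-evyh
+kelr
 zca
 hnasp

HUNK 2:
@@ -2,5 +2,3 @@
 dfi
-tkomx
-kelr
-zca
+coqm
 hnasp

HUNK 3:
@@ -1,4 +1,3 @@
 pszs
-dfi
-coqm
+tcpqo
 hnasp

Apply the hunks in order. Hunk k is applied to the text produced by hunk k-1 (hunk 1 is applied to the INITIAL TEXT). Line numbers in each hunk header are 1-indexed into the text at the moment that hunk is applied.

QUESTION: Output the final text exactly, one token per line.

Answer: pszs
tcpqo
hnasp

Derivation:
Hunk 1: at line 2 remove [nclld,evyh] add [kelr] -> 6 lines: pszs dfi tkomx kelr zca hnasp
Hunk 2: at line 2 remove [tkomx,kelr,zca] add [coqm] -> 4 lines: pszs dfi coqm hnasp
Hunk 3: at line 1 remove [dfi,coqm] add [tcpqo] -> 3 lines: pszs tcpqo hnasp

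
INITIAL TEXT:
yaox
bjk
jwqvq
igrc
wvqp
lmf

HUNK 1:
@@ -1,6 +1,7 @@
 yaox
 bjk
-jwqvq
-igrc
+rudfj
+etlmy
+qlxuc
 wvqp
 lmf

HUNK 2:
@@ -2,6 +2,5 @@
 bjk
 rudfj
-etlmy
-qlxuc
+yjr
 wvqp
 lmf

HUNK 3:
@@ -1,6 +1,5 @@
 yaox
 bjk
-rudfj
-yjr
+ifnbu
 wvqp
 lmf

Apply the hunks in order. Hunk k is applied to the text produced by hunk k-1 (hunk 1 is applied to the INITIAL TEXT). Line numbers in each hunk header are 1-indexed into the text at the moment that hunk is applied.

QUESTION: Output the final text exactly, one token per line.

Hunk 1: at line 1 remove [jwqvq,igrc] add [rudfj,etlmy,qlxuc] -> 7 lines: yaox bjk rudfj etlmy qlxuc wvqp lmf
Hunk 2: at line 2 remove [etlmy,qlxuc] add [yjr] -> 6 lines: yaox bjk rudfj yjr wvqp lmf
Hunk 3: at line 1 remove [rudfj,yjr] add [ifnbu] -> 5 lines: yaox bjk ifnbu wvqp lmf

Answer: yaox
bjk
ifnbu
wvqp
lmf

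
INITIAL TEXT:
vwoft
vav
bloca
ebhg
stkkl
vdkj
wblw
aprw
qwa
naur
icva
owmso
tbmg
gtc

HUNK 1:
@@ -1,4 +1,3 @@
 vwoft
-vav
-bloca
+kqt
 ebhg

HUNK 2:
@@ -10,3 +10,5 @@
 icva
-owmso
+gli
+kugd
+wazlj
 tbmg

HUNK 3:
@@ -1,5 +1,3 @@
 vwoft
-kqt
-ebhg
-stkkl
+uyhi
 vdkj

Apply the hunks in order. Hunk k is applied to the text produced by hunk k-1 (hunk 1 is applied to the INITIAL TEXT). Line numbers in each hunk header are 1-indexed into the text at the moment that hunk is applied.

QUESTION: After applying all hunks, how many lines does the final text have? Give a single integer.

Hunk 1: at line 1 remove [vav,bloca] add [kqt] -> 13 lines: vwoft kqt ebhg stkkl vdkj wblw aprw qwa naur icva owmso tbmg gtc
Hunk 2: at line 10 remove [owmso] add [gli,kugd,wazlj] -> 15 lines: vwoft kqt ebhg stkkl vdkj wblw aprw qwa naur icva gli kugd wazlj tbmg gtc
Hunk 3: at line 1 remove [kqt,ebhg,stkkl] add [uyhi] -> 13 lines: vwoft uyhi vdkj wblw aprw qwa naur icva gli kugd wazlj tbmg gtc
Final line count: 13

Answer: 13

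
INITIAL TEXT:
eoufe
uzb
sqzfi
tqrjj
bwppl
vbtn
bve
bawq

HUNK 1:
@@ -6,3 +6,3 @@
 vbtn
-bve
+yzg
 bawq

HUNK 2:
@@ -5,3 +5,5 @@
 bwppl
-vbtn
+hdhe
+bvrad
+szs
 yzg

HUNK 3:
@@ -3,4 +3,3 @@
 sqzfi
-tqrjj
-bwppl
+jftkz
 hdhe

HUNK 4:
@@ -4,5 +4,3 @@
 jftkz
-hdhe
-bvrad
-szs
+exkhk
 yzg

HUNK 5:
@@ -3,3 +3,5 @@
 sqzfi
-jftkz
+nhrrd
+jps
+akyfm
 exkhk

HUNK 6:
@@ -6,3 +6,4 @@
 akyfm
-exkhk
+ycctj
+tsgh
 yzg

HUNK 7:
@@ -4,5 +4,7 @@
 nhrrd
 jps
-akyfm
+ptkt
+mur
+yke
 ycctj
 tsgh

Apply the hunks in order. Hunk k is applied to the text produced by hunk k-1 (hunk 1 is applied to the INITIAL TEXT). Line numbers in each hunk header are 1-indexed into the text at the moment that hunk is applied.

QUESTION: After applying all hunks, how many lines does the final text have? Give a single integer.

Hunk 1: at line 6 remove [bve] add [yzg] -> 8 lines: eoufe uzb sqzfi tqrjj bwppl vbtn yzg bawq
Hunk 2: at line 5 remove [vbtn] add [hdhe,bvrad,szs] -> 10 lines: eoufe uzb sqzfi tqrjj bwppl hdhe bvrad szs yzg bawq
Hunk 3: at line 3 remove [tqrjj,bwppl] add [jftkz] -> 9 lines: eoufe uzb sqzfi jftkz hdhe bvrad szs yzg bawq
Hunk 4: at line 4 remove [hdhe,bvrad,szs] add [exkhk] -> 7 lines: eoufe uzb sqzfi jftkz exkhk yzg bawq
Hunk 5: at line 3 remove [jftkz] add [nhrrd,jps,akyfm] -> 9 lines: eoufe uzb sqzfi nhrrd jps akyfm exkhk yzg bawq
Hunk 6: at line 6 remove [exkhk] add [ycctj,tsgh] -> 10 lines: eoufe uzb sqzfi nhrrd jps akyfm ycctj tsgh yzg bawq
Hunk 7: at line 4 remove [akyfm] add [ptkt,mur,yke] -> 12 lines: eoufe uzb sqzfi nhrrd jps ptkt mur yke ycctj tsgh yzg bawq
Final line count: 12

Answer: 12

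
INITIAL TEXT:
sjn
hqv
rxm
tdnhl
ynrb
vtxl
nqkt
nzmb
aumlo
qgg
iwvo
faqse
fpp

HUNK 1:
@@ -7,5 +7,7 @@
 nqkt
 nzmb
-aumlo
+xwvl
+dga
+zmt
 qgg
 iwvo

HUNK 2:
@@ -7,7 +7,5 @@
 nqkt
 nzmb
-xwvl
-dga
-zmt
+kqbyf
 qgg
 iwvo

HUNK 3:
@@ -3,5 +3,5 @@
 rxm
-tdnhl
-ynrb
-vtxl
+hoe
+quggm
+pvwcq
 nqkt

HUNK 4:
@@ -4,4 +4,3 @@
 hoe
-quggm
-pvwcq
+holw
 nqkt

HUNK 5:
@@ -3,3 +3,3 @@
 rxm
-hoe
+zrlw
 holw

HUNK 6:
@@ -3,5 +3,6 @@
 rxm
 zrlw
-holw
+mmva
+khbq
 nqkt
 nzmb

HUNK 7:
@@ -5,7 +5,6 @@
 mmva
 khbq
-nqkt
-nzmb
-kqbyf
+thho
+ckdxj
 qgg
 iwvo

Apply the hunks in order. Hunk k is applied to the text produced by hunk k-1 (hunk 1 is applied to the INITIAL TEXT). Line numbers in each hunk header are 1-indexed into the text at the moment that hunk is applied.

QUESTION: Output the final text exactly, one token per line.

Hunk 1: at line 7 remove [aumlo] add [xwvl,dga,zmt] -> 15 lines: sjn hqv rxm tdnhl ynrb vtxl nqkt nzmb xwvl dga zmt qgg iwvo faqse fpp
Hunk 2: at line 7 remove [xwvl,dga,zmt] add [kqbyf] -> 13 lines: sjn hqv rxm tdnhl ynrb vtxl nqkt nzmb kqbyf qgg iwvo faqse fpp
Hunk 3: at line 3 remove [tdnhl,ynrb,vtxl] add [hoe,quggm,pvwcq] -> 13 lines: sjn hqv rxm hoe quggm pvwcq nqkt nzmb kqbyf qgg iwvo faqse fpp
Hunk 4: at line 4 remove [quggm,pvwcq] add [holw] -> 12 lines: sjn hqv rxm hoe holw nqkt nzmb kqbyf qgg iwvo faqse fpp
Hunk 5: at line 3 remove [hoe] add [zrlw] -> 12 lines: sjn hqv rxm zrlw holw nqkt nzmb kqbyf qgg iwvo faqse fpp
Hunk 6: at line 3 remove [holw] add [mmva,khbq] -> 13 lines: sjn hqv rxm zrlw mmva khbq nqkt nzmb kqbyf qgg iwvo faqse fpp
Hunk 7: at line 5 remove [nqkt,nzmb,kqbyf] add [thho,ckdxj] -> 12 lines: sjn hqv rxm zrlw mmva khbq thho ckdxj qgg iwvo faqse fpp

Answer: sjn
hqv
rxm
zrlw
mmva
khbq
thho
ckdxj
qgg
iwvo
faqse
fpp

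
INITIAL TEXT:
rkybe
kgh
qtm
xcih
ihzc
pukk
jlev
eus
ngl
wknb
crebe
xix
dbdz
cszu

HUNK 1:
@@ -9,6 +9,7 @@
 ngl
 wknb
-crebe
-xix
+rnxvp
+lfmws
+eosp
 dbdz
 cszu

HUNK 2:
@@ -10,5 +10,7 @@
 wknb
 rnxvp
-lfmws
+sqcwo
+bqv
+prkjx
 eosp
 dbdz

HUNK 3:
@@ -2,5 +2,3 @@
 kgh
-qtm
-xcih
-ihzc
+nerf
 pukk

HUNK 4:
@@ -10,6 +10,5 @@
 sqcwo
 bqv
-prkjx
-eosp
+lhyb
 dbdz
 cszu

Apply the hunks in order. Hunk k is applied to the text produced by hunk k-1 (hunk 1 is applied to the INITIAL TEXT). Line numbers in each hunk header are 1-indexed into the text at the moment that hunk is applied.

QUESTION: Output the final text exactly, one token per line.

Hunk 1: at line 9 remove [crebe,xix] add [rnxvp,lfmws,eosp] -> 15 lines: rkybe kgh qtm xcih ihzc pukk jlev eus ngl wknb rnxvp lfmws eosp dbdz cszu
Hunk 2: at line 10 remove [lfmws] add [sqcwo,bqv,prkjx] -> 17 lines: rkybe kgh qtm xcih ihzc pukk jlev eus ngl wknb rnxvp sqcwo bqv prkjx eosp dbdz cszu
Hunk 3: at line 2 remove [qtm,xcih,ihzc] add [nerf] -> 15 lines: rkybe kgh nerf pukk jlev eus ngl wknb rnxvp sqcwo bqv prkjx eosp dbdz cszu
Hunk 4: at line 10 remove [prkjx,eosp] add [lhyb] -> 14 lines: rkybe kgh nerf pukk jlev eus ngl wknb rnxvp sqcwo bqv lhyb dbdz cszu

Answer: rkybe
kgh
nerf
pukk
jlev
eus
ngl
wknb
rnxvp
sqcwo
bqv
lhyb
dbdz
cszu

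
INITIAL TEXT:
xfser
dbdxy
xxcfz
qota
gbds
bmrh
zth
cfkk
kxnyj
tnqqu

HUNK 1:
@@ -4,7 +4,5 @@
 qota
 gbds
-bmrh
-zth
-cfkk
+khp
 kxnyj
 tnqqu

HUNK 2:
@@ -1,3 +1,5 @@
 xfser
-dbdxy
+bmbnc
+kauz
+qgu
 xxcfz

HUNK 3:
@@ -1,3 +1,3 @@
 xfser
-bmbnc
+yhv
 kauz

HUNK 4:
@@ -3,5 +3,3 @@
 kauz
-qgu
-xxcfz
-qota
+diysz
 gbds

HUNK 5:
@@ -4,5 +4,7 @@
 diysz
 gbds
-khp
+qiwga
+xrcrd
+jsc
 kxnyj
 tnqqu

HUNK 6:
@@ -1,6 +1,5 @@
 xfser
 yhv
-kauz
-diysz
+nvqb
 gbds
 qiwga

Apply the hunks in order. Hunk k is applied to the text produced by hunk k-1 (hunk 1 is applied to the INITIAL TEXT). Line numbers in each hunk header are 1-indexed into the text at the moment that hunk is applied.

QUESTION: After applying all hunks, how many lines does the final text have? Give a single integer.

Hunk 1: at line 4 remove [bmrh,zth,cfkk] add [khp] -> 8 lines: xfser dbdxy xxcfz qota gbds khp kxnyj tnqqu
Hunk 2: at line 1 remove [dbdxy] add [bmbnc,kauz,qgu] -> 10 lines: xfser bmbnc kauz qgu xxcfz qota gbds khp kxnyj tnqqu
Hunk 3: at line 1 remove [bmbnc] add [yhv] -> 10 lines: xfser yhv kauz qgu xxcfz qota gbds khp kxnyj tnqqu
Hunk 4: at line 3 remove [qgu,xxcfz,qota] add [diysz] -> 8 lines: xfser yhv kauz diysz gbds khp kxnyj tnqqu
Hunk 5: at line 4 remove [khp] add [qiwga,xrcrd,jsc] -> 10 lines: xfser yhv kauz diysz gbds qiwga xrcrd jsc kxnyj tnqqu
Hunk 6: at line 1 remove [kauz,diysz] add [nvqb] -> 9 lines: xfser yhv nvqb gbds qiwga xrcrd jsc kxnyj tnqqu
Final line count: 9

Answer: 9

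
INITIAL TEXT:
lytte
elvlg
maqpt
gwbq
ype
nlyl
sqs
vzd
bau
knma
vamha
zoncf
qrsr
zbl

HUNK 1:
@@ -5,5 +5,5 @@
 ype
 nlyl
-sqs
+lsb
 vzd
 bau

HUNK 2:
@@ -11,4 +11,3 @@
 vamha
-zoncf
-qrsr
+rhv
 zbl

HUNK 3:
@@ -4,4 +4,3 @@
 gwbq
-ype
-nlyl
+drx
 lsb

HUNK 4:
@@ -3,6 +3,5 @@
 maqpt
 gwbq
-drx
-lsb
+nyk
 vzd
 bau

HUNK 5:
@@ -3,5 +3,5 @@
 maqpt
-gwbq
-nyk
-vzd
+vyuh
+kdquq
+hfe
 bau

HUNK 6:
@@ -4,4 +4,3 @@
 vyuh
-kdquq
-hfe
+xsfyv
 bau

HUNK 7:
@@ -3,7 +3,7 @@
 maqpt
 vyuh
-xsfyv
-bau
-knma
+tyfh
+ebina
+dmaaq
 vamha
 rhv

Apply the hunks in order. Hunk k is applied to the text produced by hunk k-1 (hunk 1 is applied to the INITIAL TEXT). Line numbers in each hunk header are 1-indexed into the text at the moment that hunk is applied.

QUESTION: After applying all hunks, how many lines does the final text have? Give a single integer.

Hunk 1: at line 5 remove [sqs] add [lsb] -> 14 lines: lytte elvlg maqpt gwbq ype nlyl lsb vzd bau knma vamha zoncf qrsr zbl
Hunk 2: at line 11 remove [zoncf,qrsr] add [rhv] -> 13 lines: lytte elvlg maqpt gwbq ype nlyl lsb vzd bau knma vamha rhv zbl
Hunk 3: at line 4 remove [ype,nlyl] add [drx] -> 12 lines: lytte elvlg maqpt gwbq drx lsb vzd bau knma vamha rhv zbl
Hunk 4: at line 3 remove [drx,lsb] add [nyk] -> 11 lines: lytte elvlg maqpt gwbq nyk vzd bau knma vamha rhv zbl
Hunk 5: at line 3 remove [gwbq,nyk,vzd] add [vyuh,kdquq,hfe] -> 11 lines: lytte elvlg maqpt vyuh kdquq hfe bau knma vamha rhv zbl
Hunk 6: at line 4 remove [kdquq,hfe] add [xsfyv] -> 10 lines: lytte elvlg maqpt vyuh xsfyv bau knma vamha rhv zbl
Hunk 7: at line 3 remove [xsfyv,bau,knma] add [tyfh,ebina,dmaaq] -> 10 lines: lytte elvlg maqpt vyuh tyfh ebina dmaaq vamha rhv zbl
Final line count: 10

Answer: 10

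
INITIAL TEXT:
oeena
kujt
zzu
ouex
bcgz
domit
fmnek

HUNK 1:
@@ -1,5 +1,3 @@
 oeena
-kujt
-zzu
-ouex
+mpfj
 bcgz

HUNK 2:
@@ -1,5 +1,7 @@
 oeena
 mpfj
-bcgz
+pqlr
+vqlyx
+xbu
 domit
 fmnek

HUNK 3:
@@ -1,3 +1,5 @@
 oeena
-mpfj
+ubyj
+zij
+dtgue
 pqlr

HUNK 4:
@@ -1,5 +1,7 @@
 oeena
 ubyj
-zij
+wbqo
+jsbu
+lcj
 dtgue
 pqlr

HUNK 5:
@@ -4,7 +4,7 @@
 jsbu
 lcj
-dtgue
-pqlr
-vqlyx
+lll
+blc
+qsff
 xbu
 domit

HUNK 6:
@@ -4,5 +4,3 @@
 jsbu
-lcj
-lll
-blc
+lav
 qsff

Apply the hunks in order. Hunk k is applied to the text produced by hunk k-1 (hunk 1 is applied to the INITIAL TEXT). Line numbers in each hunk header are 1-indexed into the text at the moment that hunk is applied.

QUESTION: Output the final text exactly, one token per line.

Answer: oeena
ubyj
wbqo
jsbu
lav
qsff
xbu
domit
fmnek

Derivation:
Hunk 1: at line 1 remove [kujt,zzu,ouex] add [mpfj] -> 5 lines: oeena mpfj bcgz domit fmnek
Hunk 2: at line 1 remove [bcgz] add [pqlr,vqlyx,xbu] -> 7 lines: oeena mpfj pqlr vqlyx xbu domit fmnek
Hunk 3: at line 1 remove [mpfj] add [ubyj,zij,dtgue] -> 9 lines: oeena ubyj zij dtgue pqlr vqlyx xbu domit fmnek
Hunk 4: at line 1 remove [zij] add [wbqo,jsbu,lcj] -> 11 lines: oeena ubyj wbqo jsbu lcj dtgue pqlr vqlyx xbu domit fmnek
Hunk 5: at line 4 remove [dtgue,pqlr,vqlyx] add [lll,blc,qsff] -> 11 lines: oeena ubyj wbqo jsbu lcj lll blc qsff xbu domit fmnek
Hunk 6: at line 4 remove [lcj,lll,blc] add [lav] -> 9 lines: oeena ubyj wbqo jsbu lav qsff xbu domit fmnek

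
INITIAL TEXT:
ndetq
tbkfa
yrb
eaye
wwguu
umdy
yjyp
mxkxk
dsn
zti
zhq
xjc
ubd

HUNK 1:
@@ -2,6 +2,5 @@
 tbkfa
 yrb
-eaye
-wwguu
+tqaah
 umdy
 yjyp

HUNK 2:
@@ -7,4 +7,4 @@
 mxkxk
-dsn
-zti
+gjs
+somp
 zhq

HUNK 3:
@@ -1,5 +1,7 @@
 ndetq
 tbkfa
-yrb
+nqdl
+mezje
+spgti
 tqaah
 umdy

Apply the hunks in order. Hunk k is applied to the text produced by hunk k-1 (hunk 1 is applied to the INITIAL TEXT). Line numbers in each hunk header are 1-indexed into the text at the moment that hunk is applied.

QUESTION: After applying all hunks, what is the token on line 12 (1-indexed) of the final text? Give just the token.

Hunk 1: at line 2 remove [eaye,wwguu] add [tqaah] -> 12 lines: ndetq tbkfa yrb tqaah umdy yjyp mxkxk dsn zti zhq xjc ubd
Hunk 2: at line 7 remove [dsn,zti] add [gjs,somp] -> 12 lines: ndetq tbkfa yrb tqaah umdy yjyp mxkxk gjs somp zhq xjc ubd
Hunk 3: at line 1 remove [yrb] add [nqdl,mezje,spgti] -> 14 lines: ndetq tbkfa nqdl mezje spgti tqaah umdy yjyp mxkxk gjs somp zhq xjc ubd
Final line 12: zhq

Answer: zhq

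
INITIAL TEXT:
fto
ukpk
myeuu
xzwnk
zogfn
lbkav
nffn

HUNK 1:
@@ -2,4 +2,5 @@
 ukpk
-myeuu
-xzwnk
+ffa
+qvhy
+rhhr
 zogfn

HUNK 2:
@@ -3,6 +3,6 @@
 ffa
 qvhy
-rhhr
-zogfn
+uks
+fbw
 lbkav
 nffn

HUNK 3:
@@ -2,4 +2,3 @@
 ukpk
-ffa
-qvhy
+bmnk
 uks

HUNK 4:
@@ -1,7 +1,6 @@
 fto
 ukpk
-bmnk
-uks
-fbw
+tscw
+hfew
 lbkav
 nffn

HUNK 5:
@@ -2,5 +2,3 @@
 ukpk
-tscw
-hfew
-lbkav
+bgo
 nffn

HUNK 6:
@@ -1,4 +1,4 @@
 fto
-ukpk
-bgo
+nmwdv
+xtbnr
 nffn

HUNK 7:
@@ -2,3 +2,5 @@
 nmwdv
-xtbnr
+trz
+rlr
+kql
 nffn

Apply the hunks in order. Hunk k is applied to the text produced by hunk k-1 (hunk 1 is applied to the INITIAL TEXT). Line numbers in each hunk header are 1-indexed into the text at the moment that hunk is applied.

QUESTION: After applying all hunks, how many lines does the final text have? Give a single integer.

Hunk 1: at line 2 remove [myeuu,xzwnk] add [ffa,qvhy,rhhr] -> 8 lines: fto ukpk ffa qvhy rhhr zogfn lbkav nffn
Hunk 2: at line 3 remove [rhhr,zogfn] add [uks,fbw] -> 8 lines: fto ukpk ffa qvhy uks fbw lbkav nffn
Hunk 3: at line 2 remove [ffa,qvhy] add [bmnk] -> 7 lines: fto ukpk bmnk uks fbw lbkav nffn
Hunk 4: at line 1 remove [bmnk,uks,fbw] add [tscw,hfew] -> 6 lines: fto ukpk tscw hfew lbkav nffn
Hunk 5: at line 2 remove [tscw,hfew,lbkav] add [bgo] -> 4 lines: fto ukpk bgo nffn
Hunk 6: at line 1 remove [ukpk,bgo] add [nmwdv,xtbnr] -> 4 lines: fto nmwdv xtbnr nffn
Hunk 7: at line 2 remove [xtbnr] add [trz,rlr,kql] -> 6 lines: fto nmwdv trz rlr kql nffn
Final line count: 6

Answer: 6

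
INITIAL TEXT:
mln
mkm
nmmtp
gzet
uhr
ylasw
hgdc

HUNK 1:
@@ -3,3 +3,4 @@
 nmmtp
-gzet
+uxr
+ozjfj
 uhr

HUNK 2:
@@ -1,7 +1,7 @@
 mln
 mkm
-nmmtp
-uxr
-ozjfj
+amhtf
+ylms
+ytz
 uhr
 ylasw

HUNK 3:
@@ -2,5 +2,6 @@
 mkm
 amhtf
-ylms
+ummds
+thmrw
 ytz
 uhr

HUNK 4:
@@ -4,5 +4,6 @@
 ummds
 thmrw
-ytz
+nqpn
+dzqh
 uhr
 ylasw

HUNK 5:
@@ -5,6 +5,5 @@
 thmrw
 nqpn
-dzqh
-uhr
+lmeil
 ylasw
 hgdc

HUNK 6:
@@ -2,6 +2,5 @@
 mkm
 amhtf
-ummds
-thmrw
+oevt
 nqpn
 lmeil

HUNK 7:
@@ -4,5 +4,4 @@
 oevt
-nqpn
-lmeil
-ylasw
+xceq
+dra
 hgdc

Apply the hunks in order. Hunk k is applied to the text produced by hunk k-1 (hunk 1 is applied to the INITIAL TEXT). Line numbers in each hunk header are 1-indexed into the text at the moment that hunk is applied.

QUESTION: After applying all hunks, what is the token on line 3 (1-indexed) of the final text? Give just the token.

Hunk 1: at line 3 remove [gzet] add [uxr,ozjfj] -> 8 lines: mln mkm nmmtp uxr ozjfj uhr ylasw hgdc
Hunk 2: at line 1 remove [nmmtp,uxr,ozjfj] add [amhtf,ylms,ytz] -> 8 lines: mln mkm amhtf ylms ytz uhr ylasw hgdc
Hunk 3: at line 2 remove [ylms] add [ummds,thmrw] -> 9 lines: mln mkm amhtf ummds thmrw ytz uhr ylasw hgdc
Hunk 4: at line 4 remove [ytz] add [nqpn,dzqh] -> 10 lines: mln mkm amhtf ummds thmrw nqpn dzqh uhr ylasw hgdc
Hunk 5: at line 5 remove [dzqh,uhr] add [lmeil] -> 9 lines: mln mkm amhtf ummds thmrw nqpn lmeil ylasw hgdc
Hunk 6: at line 2 remove [ummds,thmrw] add [oevt] -> 8 lines: mln mkm amhtf oevt nqpn lmeil ylasw hgdc
Hunk 7: at line 4 remove [nqpn,lmeil,ylasw] add [xceq,dra] -> 7 lines: mln mkm amhtf oevt xceq dra hgdc
Final line 3: amhtf

Answer: amhtf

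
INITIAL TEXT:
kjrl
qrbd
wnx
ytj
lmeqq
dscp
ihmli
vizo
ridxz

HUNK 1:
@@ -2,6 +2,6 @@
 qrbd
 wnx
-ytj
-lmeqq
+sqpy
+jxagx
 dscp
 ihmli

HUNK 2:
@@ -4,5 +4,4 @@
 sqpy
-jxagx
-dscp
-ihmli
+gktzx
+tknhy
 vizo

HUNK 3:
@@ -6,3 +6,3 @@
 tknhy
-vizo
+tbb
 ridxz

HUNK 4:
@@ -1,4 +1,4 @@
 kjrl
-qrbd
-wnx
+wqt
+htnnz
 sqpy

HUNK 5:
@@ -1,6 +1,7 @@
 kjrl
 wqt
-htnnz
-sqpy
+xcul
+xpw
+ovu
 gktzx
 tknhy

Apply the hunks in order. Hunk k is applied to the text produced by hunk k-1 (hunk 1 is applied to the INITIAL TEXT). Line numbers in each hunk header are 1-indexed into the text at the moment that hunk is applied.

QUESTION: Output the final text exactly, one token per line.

Answer: kjrl
wqt
xcul
xpw
ovu
gktzx
tknhy
tbb
ridxz

Derivation:
Hunk 1: at line 2 remove [ytj,lmeqq] add [sqpy,jxagx] -> 9 lines: kjrl qrbd wnx sqpy jxagx dscp ihmli vizo ridxz
Hunk 2: at line 4 remove [jxagx,dscp,ihmli] add [gktzx,tknhy] -> 8 lines: kjrl qrbd wnx sqpy gktzx tknhy vizo ridxz
Hunk 3: at line 6 remove [vizo] add [tbb] -> 8 lines: kjrl qrbd wnx sqpy gktzx tknhy tbb ridxz
Hunk 4: at line 1 remove [qrbd,wnx] add [wqt,htnnz] -> 8 lines: kjrl wqt htnnz sqpy gktzx tknhy tbb ridxz
Hunk 5: at line 1 remove [htnnz,sqpy] add [xcul,xpw,ovu] -> 9 lines: kjrl wqt xcul xpw ovu gktzx tknhy tbb ridxz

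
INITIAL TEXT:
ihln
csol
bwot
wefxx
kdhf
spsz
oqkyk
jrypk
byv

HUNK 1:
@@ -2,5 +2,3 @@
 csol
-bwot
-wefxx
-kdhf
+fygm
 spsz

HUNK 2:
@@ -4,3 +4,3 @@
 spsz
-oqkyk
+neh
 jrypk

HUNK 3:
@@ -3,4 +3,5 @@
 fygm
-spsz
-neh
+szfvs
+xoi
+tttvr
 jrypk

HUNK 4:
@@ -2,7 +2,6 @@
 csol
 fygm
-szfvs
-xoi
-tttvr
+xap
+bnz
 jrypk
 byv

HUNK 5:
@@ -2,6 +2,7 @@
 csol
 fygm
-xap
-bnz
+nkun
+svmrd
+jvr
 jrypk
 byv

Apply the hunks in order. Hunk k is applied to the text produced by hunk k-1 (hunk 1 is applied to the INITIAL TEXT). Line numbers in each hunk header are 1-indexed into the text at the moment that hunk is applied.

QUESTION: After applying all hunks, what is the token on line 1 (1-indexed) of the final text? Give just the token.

Hunk 1: at line 2 remove [bwot,wefxx,kdhf] add [fygm] -> 7 lines: ihln csol fygm spsz oqkyk jrypk byv
Hunk 2: at line 4 remove [oqkyk] add [neh] -> 7 lines: ihln csol fygm spsz neh jrypk byv
Hunk 3: at line 3 remove [spsz,neh] add [szfvs,xoi,tttvr] -> 8 lines: ihln csol fygm szfvs xoi tttvr jrypk byv
Hunk 4: at line 2 remove [szfvs,xoi,tttvr] add [xap,bnz] -> 7 lines: ihln csol fygm xap bnz jrypk byv
Hunk 5: at line 2 remove [xap,bnz] add [nkun,svmrd,jvr] -> 8 lines: ihln csol fygm nkun svmrd jvr jrypk byv
Final line 1: ihln

Answer: ihln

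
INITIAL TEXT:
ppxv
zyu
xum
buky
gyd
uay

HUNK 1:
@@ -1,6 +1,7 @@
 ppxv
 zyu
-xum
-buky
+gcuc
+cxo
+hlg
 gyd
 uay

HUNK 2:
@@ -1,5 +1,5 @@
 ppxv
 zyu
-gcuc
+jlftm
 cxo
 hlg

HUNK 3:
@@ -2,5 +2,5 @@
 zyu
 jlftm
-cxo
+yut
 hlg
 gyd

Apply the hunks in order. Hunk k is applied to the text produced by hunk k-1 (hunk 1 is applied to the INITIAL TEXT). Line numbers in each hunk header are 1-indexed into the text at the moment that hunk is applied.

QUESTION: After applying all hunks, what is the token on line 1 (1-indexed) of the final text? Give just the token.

Answer: ppxv

Derivation:
Hunk 1: at line 1 remove [xum,buky] add [gcuc,cxo,hlg] -> 7 lines: ppxv zyu gcuc cxo hlg gyd uay
Hunk 2: at line 1 remove [gcuc] add [jlftm] -> 7 lines: ppxv zyu jlftm cxo hlg gyd uay
Hunk 3: at line 2 remove [cxo] add [yut] -> 7 lines: ppxv zyu jlftm yut hlg gyd uay
Final line 1: ppxv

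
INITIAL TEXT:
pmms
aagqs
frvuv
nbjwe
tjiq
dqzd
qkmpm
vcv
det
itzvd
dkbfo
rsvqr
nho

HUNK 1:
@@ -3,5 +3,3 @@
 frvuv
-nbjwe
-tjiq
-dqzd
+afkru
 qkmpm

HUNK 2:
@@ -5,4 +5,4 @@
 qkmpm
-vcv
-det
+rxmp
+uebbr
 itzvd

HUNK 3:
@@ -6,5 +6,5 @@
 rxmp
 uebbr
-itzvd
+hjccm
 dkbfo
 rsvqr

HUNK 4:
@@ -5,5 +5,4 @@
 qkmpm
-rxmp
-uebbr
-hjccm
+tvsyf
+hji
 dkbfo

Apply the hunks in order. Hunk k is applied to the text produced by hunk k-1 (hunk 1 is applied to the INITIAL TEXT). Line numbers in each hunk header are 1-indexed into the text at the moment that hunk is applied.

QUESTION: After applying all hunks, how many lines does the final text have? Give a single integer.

Hunk 1: at line 3 remove [nbjwe,tjiq,dqzd] add [afkru] -> 11 lines: pmms aagqs frvuv afkru qkmpm vcv det itzvd dkbfo rsvqr nho
Hunk 2: at line 5 remove [vcv,det] add [rxmp,uebbr] -> 11 lines: pmms aagqs frvuv afkru qkmpm rxmp uebbr itzvd dkbfo rsvqr nho
Hunk 3: at line 6 remove [itzvd] add [hjccm] -> 11 lines: pmms aagqs frvuv afkru qkmpm rxmp uebbr hjccm dkbfo rsvqr nho
Hunk 4: at line 5 remove [rxmp,uebbr,hjccm] add [tvsyf,hji] -> 10 lines: pmms aagqs frvuv afkru qkmpm tvsyf hji dkbfo rsvqr nho
Final line count: 10

Answer: 10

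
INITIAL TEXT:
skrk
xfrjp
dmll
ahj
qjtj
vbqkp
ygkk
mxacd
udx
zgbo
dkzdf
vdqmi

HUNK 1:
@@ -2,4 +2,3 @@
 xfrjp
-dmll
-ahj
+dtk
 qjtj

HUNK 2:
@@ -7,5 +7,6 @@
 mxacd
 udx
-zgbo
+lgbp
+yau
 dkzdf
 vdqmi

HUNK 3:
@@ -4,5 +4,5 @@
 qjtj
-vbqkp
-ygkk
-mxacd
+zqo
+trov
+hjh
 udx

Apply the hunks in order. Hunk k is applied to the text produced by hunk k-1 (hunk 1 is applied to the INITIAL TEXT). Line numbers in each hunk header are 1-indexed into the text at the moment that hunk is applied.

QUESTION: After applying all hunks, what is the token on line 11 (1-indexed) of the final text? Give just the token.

Hunk 1: at line 2 remove [dmll,ahj] add [dtk] -> 11 lines: skrk xfrjp dtk qjtj vbqkp ygkk mxacd udx zgbo dkzdf vdqmi
Hunk 2: at line 7 remove [zgbo] add [lgbp,yau] -> 12 lines: skrk xfrjp dtk qjtj vbqkp ygkk mxacd udx lgbp yau dkzdf vdqmi
Hunk 3: at line 4 remove [vbqkp,ygkk,mxacd] add [zqo,trov,hjh] -> 12 lines: skrk xfrjp dtk qjtj zqo trov hjh udx lgbp yau dkzdf vdqmi
Final line 11: dkzdf

Answer: dkzdf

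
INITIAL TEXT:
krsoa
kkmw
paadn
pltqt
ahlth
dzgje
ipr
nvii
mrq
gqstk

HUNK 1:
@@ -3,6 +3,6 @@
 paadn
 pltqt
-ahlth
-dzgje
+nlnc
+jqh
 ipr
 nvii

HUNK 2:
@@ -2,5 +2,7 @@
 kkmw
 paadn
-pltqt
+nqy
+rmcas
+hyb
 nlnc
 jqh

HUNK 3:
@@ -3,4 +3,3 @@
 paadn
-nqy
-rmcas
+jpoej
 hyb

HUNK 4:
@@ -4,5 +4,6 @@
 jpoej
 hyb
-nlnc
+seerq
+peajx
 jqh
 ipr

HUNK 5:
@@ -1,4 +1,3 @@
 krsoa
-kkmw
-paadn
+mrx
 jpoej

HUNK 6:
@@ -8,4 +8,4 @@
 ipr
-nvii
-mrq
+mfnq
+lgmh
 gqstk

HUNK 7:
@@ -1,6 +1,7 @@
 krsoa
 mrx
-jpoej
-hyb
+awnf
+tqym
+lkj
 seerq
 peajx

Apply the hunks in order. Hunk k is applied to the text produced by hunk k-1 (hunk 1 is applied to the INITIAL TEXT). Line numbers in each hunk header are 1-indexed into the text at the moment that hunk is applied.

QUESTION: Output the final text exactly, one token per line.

Answer: krsoa
mrx
awnf
tqym
lkj
seerq
peajx
jqh
ipr
mfnq
lgmh
gqstk

Derivation:
Hunk 1: at line 3 remove [ahlth,dzgje] add [nlnc,jqh] -> 10 lines: krsoa kkmw paadn pltqt nlnc jqh ipr nvii mrq gqstk
Hunk 2: at line 2 remove [pltqt] add [nqy,rmcas,hyb] -> 12 lines: krsoa kkmw paadn nqy rmcas hyb nlnc jqh ipr nvii mrq gqstk
Hunk 3: at line 3 remove [nqy,rmcas] add [jpoej] -> 11 lines: krsoa kkmw paadn jpoej hyb nlnc jqh ipr nvii mrq gqstk
Hunk 4: at line 4 remove [nlnc] add [seerq,peajx] -> 12 lines: krsoa kkmw paadn jpoej hyb seerq peajx jqh ipr nvii mrq gqstk
Hunk 5: at line 1 remove [kkmw,paadn] add [mrx] -> 11 lines: krsoa mrx jpoej hyb seerq peajx jqh ipr nvii mrq gqstk
Hunk 6: at line 8 remove [nvii,mrq] add [mfnq,lgmh] -> 11 lines: krsoa mrx jpoej hyb seerq peajx jqh ipr mfnq lgmh gqstk
Hunk 7: at line 1 remove [jpoej,hyb] add [awnf,tqym,lkj] -> 12 lines: krsoa mrx awnf tqym lkj seerq peajx jqh ipr mfnq lgmh gqstk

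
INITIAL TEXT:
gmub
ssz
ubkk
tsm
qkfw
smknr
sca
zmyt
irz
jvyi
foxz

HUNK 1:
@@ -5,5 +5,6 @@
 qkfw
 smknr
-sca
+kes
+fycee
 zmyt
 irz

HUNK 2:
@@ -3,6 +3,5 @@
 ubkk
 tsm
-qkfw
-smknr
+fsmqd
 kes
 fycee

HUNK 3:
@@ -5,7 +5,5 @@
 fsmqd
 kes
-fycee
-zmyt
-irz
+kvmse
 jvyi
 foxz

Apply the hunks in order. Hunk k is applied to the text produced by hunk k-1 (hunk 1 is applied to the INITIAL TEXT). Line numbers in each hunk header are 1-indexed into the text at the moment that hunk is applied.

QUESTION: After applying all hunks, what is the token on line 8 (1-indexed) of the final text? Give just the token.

Hunk 1: at line 5 remove [sca] add [kes,fycee] -> 12 lines: gmub ssz ubkk tsm qkfw smknr kes fycee zmyt irz jvyi foxz
Hunk 2: at line 3 remove [qkfw,smknr] add [fsmqd] -> 11 lines: gmub ssz ubkk tsm fsmqd kes fycee zmyt irz jvyi foxz
Hunk 3: at line 5 remove [fycee,zmyt,irz] add [kvmse] -> 9 lines: gmub ssz ubkk tsm fsmqd kes kvmse jvyi foxz
Final line 8: jvyi

Answer: jvyi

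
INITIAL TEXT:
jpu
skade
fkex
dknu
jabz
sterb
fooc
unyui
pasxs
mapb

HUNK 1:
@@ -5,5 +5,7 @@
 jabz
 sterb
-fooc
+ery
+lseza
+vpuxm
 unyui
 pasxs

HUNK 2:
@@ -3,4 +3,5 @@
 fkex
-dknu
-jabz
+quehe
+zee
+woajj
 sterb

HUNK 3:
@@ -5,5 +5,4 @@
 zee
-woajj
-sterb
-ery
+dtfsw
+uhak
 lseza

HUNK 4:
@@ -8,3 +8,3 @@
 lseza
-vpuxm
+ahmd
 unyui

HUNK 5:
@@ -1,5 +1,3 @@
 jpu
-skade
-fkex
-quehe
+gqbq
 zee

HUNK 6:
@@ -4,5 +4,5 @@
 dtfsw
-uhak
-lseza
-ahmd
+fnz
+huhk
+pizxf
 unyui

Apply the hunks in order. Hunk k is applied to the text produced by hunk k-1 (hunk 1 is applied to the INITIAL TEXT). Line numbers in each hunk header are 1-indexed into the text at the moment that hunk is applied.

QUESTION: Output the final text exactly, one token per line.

Hunk 1: at line 5 remove [fooc] add [ery,lseza,vpuxm] -> 12 lines: jpu skade fkex dknu jabz sterb ery lseza vpuxm unyui pasxs mapb
Hunk 2: at line 3 remove [dknu,jabz] add [quehe,zee,woajj] -> 13 lines: jpu skade fkex quehe zee woajj sterb ery lseza vpuxm unyui pasxs mapb
Hunk 3: at line 5 remove [woajj,sterb,ery] add [dtfsw,uhak] -> 12 lines: jpu skade fkex quehe zee dtfsw uhak lseza vpuxm unyui pasxs mapb
Hunk 4: at line 8 remove [vpuxm] add [ahmd] -> 12 lines: jpu skade fkex quehe zee dtfsw uhak lseza ahmd unyui pasxs mapb
Hunk 5: at line 1 remove [skade,fkex,quehe] add [gqbq] -> 10 lines: jpu gqbq zee dtfsw uhak lseza ahmd unyui pasxs mapb
Hunk 6: at line 4 remove [uhak,lseza,ahmd] add [fnz,huhk,pizxf] -> 10 lines: jpu gqbq zee dtfsw fnz huhk pizxf unyui pasxs mapb

Answer: jpu
gqbq
zee
dtfsw
fnz
huhk
pizxf
unyui
pasxs
mapb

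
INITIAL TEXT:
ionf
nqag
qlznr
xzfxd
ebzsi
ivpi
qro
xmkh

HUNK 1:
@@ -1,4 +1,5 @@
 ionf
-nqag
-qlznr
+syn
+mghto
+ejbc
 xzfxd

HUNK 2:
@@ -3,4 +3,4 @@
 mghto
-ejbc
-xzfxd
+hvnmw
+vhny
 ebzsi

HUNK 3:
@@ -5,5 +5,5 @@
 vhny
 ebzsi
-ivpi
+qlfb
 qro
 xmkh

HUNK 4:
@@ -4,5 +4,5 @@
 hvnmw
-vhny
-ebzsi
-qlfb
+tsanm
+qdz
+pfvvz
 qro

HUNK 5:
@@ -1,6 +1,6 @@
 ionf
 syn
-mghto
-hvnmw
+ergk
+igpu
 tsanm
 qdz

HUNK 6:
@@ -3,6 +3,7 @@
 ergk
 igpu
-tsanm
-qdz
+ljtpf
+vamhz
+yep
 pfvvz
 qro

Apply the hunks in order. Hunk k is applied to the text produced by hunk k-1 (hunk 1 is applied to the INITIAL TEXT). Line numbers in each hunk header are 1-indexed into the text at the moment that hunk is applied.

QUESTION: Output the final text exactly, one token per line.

Hunk 1: at line 1 remove [nqag,qlznr] add [syn,mghto,ejbc] -> 9 lines: ionf syn mghto ejbc xzfxd ebzsi ivpi qro xmkh
Hunk 2: at line 3 remove [ejbc,xzfxd] add [hvnmw,vhny] -> 9 lines: ionf syn mghto hvnmw vhny ebzsi ivpi qro xmkh
Hunk 3: at line 5 remove [ivpi] add [qlfb] -> 9 lines: ionf syn mghto hvnmw vhny ebzsi qlfb qro xmkh
Hunk 4: at line 4 remove [vhny,ebzsi,qlfb] add [tsanm,qdz,pfvvz] -> 9 lines: ionf syn mghto hvnmw tsanm qdz pfvvz qro xmkh
Hunk 5: at line 1 remove [mghto,hvnmw] add [ergk,igpu] -> 9 lines: ionf syn ergk igpu tsanm qdz pfvvz qro xmkh
Hunk 6: at line 3 remove [tsanm,qdz] add [ljtpf,vamhz,yep] -> 10 lines: ionf syn ergk igpu ljtpf vamhz yep pfvvz qro xmkh

Answer: ionf
syn
ergk
igpu
ljtpf
vamhz
yep
pfvvz
qro
xmkh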